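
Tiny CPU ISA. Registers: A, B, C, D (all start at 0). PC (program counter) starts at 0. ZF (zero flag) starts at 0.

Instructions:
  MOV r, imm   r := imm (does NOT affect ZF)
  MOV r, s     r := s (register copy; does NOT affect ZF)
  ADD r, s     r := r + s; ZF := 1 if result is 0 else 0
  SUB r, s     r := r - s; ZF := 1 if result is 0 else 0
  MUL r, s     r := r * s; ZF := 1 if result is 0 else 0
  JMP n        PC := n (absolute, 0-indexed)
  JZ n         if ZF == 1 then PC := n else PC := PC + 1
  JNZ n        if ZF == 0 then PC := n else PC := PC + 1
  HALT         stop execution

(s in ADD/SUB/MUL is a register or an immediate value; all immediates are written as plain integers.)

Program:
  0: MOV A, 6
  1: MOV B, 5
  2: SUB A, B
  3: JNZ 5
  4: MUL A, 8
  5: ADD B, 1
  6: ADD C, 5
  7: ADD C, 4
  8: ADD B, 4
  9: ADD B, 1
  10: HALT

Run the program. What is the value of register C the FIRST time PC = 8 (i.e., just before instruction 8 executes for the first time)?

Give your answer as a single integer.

Step 1: PC=0 exec 'MOV A, 6'. After: A=6 B=0 C=0 D=0 ZF=0 PC=1
Step 2: PC=1 exec 'MOV B, 5'. After: A=6 B=5 C=0 D=0 ZF=0 PC=2
Step 3: PC=2 exec 'SUB A, B'. After: A=1 B=5 C=0 D=0 ZF=0 PC=3
Step 4: PC=3 exec 'JNZ 5'. After: A=1 B=5 C=0 D=0 ZF=0 PC=5
Step 5: PC=5 exec 'ADD B, 1'. After: A=1 B=6 C=0 D=0 ZF=0 PC=6
Step 6: PC=6 exec 'ADD C, 5'. After: A=1 B=6 C=5 D=0 ZF=0 PC=7
Step 7: PC=7 exec 'ADD C, 4'. After: A=1 B=6 C=9 D=0 ZF=0 PC=8
First time PC=8: C=9

9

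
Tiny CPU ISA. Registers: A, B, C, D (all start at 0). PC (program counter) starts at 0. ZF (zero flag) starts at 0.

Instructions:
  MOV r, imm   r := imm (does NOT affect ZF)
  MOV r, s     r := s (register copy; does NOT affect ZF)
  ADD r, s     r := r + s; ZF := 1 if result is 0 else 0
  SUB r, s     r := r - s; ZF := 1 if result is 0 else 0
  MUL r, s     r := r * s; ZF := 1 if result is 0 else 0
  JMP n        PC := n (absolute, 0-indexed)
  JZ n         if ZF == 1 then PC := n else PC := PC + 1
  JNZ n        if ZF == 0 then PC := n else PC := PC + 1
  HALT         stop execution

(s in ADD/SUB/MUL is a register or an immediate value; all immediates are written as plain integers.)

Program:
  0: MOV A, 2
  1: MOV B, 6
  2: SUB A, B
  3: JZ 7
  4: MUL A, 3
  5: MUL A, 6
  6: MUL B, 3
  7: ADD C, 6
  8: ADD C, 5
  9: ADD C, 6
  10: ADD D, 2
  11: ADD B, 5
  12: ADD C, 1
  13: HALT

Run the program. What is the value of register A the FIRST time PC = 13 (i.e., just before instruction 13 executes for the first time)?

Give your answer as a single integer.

Step 1: PC=0 exec 'MOV A, 2'. After: A=2 B=0 C=0 D=0 ZF=0 PC=1
Step 2: PC=1 exec 'MOV B, 6'. After: A=2 B=6 C=0 D=0 ZF=0 PC=2
Step 3: PC=2 exec 'SUB A, B'. After: A=-4 B=6 C=0 D=0 ZF=0 PC=3
Step 4: PC=3 exec 'JZ 7'. After: A=-4 B=6 C=0 D=0 ZF=0 PC=4
Step 5: PC=4 exec 'MUL A, 3'. After: A=-12 B=6 C=0 D=0 ZF=0 PC=5
Step 6: PC=5 exec 'MUL A, 6'. After: A=-72 B=6 C=0 D=0 ZF=0 PC=6
Step 7: PC=6 exec 'MUL B, 3'. After: A=-72 B=18 C=0 D=0 ZF=0 PC=7
Step 8: PC=7 exec 'ADD C, 6'. After: A=-72 B=18 C=6 D=0 ZF=0 PC=8
Step 9: PC=8 exec 'ADD C, 5'. After: A=-72 B=18 C=11 D=0 ZF=0 PC=9
Step 10: PC=9 exec 'ADD C, 6'. After: A=-72 B=18 C=17 D=0 ZF=0 PC=10
Step 11: PC=10 exec 'ADD D, 2'. After: A=-72 B=18 C=17 D=2 ZF=0 PC=11
Step 12: PC=11 exec 'ADD B, 5'. After: A=-72 B=23 C=17 D=2 ZF=0 PC=12
Step 13: PC=12 exec 'ADD C, 1'. After: A=-72 B=23 C=18 D=2 ZF=0 PC=13
First time PC=13: A=-72

-72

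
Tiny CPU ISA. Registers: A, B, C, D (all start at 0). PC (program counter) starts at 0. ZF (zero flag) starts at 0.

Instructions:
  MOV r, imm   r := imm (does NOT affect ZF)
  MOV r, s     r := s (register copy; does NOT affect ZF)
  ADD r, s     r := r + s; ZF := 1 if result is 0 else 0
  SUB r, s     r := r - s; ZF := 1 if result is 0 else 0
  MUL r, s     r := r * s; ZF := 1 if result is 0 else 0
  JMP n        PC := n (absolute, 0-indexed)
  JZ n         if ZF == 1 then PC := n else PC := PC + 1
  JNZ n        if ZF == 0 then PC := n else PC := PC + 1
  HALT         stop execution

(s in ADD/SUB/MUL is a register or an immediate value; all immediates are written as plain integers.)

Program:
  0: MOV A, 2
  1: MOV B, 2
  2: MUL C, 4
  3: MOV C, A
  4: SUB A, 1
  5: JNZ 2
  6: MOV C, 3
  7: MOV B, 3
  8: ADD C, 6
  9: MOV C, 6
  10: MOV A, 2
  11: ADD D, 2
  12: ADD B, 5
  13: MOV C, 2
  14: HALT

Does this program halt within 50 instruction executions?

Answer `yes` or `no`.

Step 1: PC=0 exec 'MOV A, 2'. After: A=2 B=0 C=0 D=0 ZF=0 PC=1
Step 2: PC=1 exec 'MOV B, 2'. After: A=2 B=2 C=0 D=0 ZF=0 PC=2
Step 3: PC=2 exec 'MUL C, 4'. After: A=2 B=2 C=0 D=0 ZF=1 PC=3
Step 4: PC=3 exec 'MOV C, A'. After: A=2 B=2 C=2 D=0 ZF=1 PC=4
Step 5: PC=4 exec 'SUB A, 1'. After: A=1 B=2 C=2 D=0 ZF=0 PC=5
Step 6: PC=5 exec 'JNZ 2'. After: A=1 B=2 C=2 D=0 ZF=0 PC=2
Step 7: PC=2 exec 'MUL C, 4'. After: A=1 B=2 C=8 D=0 ZF=0 PC=3
Step 8: PC=3 exec 'MOV C, A'. After: A=1 B=2 C=1 D=0 ZF=0 PC=4
Step 9: PC=4 exec 'SUB A, 1'. After: A=0 B=2 C=1 D=0 ZF=1 PC=5
Step 10: PC=5 exec 'JNZ 2'. After: A=0 B=2 C=1 D=0 ZF=1 PC=6
Step 11: PC=6 exec 'MOV C, 3'. After: A=0 B=2 C=3 D=0 ZF=1 PC=7
Step 12: PC=7 exec 'MOV B, 3'. After: A=0 B=3 C=3 D=0 ZF=1 PC=8
Step 13: PC=8 exec 'ADD C, 6'. After: A=0 B=3 C=9 D=0 ZF=0 PC=9
Step 14: PC=9 exec 'MOV C, 6'. After: A=0 B=3 C=6 D=0 ZF=0 PC=10
Step 15: PC=10 exec 'MOV A, 2'. After: A=2 B=3 C=6 D=0 ZF=0 PC=11
Step 16: PC=11 exec 'ADD D, 2'. After: A=2 B=3 C=6 D=2 ZF=0 PC=12
Step 17: PC=12 exec 'ADD B, 5'. After: A=2 B=8 C=6 D=2 ZF=0 PC=13
Step 18: PC=13 exec 'MOV C, 2'. After: A=2 B=8 C=2 D=2 ZF=0 PC=14
Step 19: PC=14 exec 'HALT'. After: A=2 B=8 C=2 D=2 ZF=0 PC=14 HALTED

Answer: yes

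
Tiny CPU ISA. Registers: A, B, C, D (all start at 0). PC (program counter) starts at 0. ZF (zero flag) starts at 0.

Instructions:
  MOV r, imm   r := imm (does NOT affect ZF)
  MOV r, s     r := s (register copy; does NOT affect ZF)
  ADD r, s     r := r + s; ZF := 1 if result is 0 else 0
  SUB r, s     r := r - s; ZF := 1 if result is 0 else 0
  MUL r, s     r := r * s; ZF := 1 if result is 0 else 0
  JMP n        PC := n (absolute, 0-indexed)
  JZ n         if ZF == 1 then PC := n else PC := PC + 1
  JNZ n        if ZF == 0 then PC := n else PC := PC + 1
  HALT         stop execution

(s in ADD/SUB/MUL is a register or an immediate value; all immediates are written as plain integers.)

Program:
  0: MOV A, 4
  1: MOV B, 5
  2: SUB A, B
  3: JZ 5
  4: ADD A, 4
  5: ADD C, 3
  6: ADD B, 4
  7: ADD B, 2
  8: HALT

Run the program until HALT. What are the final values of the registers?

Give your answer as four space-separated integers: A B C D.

Answer: 3 11 3 0

Derivation:
Step 1: PC=0 exec 'MOV A, 4'. After: A=4 B=0 C=0 D=0 ZF=0 PC=1
Step 2: PC=1 exec 'MOV B, 5'. After: A=4 B=5 C=0 D=0 ZF=0 PC=2
Step 3: PC=2 exec 'SUB A, B'. After: A=-1 B=5 C=0 D=0 ZF=0 PC=3
Step 4: PC=3 exec 'JZ 5'. After: A=-1 B=5 C=0 D=0 ZF=0 PC=4
Step 5: PC=4 exec 'ADD A, 4'. After: A=3 B=5 C=0 D=0 ZF=0 PC=5
Step 6: PC=5 exec 'ADD C, 3'. After: A=3 B=5 C=3 D=0 ZF=0 PC=6
Step 7: PC=6 exec 'ADD B, 4'. After: A=3 B=9 C=3 D=0 ZF=0 PC=7
Step 8: PC=7 exec 'ADD B, 2'. After: A=3 B=11 C=3 D=0 ZF=0 PC=8
Step 9: PC=8 exec 'HALT'. After: A=3 B=11 C=3 D=0 ZF=0 PC=8 HALTED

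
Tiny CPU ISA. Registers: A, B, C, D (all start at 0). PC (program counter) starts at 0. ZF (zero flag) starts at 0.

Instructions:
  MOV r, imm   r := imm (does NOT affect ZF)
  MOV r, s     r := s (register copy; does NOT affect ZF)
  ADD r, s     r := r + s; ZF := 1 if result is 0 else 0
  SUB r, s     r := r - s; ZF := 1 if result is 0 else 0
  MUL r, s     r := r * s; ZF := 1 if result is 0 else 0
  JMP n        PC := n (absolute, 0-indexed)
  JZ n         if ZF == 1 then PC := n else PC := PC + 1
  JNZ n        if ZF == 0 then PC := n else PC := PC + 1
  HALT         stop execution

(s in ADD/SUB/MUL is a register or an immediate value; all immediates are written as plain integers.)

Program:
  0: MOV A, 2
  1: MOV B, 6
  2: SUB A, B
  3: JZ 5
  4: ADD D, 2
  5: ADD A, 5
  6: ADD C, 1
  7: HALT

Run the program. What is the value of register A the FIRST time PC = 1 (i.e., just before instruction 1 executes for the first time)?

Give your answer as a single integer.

Step 1: PC=0 exec 'MOV A, 2'. After: A=2 B=0 C=0 D=0 ZF=0 PC=1
First time PC=1: A=2

2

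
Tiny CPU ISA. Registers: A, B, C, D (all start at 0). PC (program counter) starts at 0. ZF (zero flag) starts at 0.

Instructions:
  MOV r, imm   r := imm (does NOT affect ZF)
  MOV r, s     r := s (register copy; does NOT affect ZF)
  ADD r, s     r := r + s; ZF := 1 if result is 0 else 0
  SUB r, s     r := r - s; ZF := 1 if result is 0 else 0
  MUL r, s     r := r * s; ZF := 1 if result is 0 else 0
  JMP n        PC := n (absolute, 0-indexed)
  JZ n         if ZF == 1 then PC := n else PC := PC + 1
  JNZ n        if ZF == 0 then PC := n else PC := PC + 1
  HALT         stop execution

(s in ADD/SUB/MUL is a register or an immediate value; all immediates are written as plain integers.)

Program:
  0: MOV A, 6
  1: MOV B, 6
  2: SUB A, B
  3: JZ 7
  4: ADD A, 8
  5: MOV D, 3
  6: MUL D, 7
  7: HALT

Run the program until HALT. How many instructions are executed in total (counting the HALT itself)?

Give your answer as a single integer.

Answer: 5

Derivation:
Step 1: PC=0 exec 'MOV A, 6'. After: A=6 B=0 C=0 D=0 ZF=0 PC=1
Step 2: PC=1 exec 'MOV B, 6'. After: A=6 B=6 C=0 D=0 ZF=0 PC=2
Step 3: PC=2 exec 'SUB A, B'. After: A=0 B=6 C=0 D=0 ZF=1 PC=3
Step 4: PC=3 exec 'JZ 7'. After: A=0 B=6 C=0 D=0 ZF=1 PC=7
Step 5: PC=7 exec 'HALT'. After: A=0 B=6 C=0 D=0 ZF=1 PC=7 HALTED
Total instructions executed: 5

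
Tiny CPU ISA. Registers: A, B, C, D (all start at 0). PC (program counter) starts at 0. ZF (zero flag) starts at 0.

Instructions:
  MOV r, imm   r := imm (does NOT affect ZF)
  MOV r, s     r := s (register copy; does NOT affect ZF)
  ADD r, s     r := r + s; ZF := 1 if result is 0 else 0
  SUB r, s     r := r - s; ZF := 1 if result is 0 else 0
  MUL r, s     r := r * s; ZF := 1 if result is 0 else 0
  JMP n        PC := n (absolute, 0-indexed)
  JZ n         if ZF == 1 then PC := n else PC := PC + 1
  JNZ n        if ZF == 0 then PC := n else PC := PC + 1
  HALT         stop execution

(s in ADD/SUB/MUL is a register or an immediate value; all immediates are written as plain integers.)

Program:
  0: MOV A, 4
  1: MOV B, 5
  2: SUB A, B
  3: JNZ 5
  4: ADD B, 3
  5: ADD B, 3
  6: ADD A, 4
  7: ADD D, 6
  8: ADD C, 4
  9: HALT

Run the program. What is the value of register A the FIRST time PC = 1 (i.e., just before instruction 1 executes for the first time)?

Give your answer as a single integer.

Step 1: PC=0 exec 'MOV A, 4'. After: A=4 B=0 C=0 D=0 ZF=0 PC=1
First time PC=1: A=4

4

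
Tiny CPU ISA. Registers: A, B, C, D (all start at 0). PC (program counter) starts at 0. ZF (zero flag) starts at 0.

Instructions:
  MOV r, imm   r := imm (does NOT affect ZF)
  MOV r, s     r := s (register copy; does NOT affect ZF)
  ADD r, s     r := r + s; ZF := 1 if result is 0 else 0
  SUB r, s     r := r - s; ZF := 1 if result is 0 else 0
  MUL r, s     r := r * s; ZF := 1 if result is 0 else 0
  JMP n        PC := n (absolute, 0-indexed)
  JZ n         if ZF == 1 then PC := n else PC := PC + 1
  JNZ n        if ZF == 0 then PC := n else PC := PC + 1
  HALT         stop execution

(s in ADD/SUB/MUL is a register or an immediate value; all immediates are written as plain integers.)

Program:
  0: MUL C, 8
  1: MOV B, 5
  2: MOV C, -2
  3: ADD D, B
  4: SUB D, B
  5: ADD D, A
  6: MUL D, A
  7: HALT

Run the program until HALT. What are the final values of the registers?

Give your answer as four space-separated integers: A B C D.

Answer: 0 5 -2 0

Derivation:
Step 1: PC=0 exec 'MUL C, 8'. After: A=0 B=0 C=0 D=0 ZF=1 PC=1
Step 2: PC=1 exec 'MOV B, 5'. After: A=0 B=5 C=0 D=0 ZF=1 PC=2
Step 3: PC=2 exec 'MOV C, -2'. After: A=0 B=5 C=-2 D=0 ZF=1 PC=3
Step 4: PC=3 exec 'ADD D, B'. After: A=0 B=5 C=-2 D=5 ZF=0 PC=4
Step 5: PC=4 exec 'SUB D, B'. After: A=0 B=5 C=-2 D=0 ZF=1 PC=5
Step 6: PC=5 exec 'ADD D, A'. After: A=0 B=5 C=-2 D=0 ZF=1 PC=6
Step 7: PC=6 exec 'MUL D, A'. After: A=0 B=5 C=-2 D=0 ZF=1 PC=7
Step 8: PC=7 exec 'HALT'. After: A=0 B=5 C=-2 D=0 ZF=1 PC=7 HALTED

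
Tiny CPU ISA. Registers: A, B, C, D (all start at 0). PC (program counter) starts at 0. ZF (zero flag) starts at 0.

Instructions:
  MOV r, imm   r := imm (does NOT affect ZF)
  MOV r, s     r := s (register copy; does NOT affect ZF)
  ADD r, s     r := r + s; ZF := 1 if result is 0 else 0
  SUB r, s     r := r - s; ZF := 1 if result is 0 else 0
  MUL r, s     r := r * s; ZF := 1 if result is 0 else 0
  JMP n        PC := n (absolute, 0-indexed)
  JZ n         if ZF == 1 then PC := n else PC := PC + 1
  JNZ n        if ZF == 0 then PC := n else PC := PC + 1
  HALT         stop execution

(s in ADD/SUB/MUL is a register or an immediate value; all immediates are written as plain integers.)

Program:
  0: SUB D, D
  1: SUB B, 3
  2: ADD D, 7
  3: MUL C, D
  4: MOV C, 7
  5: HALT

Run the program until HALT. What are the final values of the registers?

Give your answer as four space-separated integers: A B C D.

Step 1: PC=0 exec 'SUB D, D'. After: A=0 B=0 C=0 D=0 ZF=1 PC=1
Step 2: PC=1 exec 'SUB B, 3'. After: A=0 B=-3 C=0 D=0 ZF=0 PC=2
Step 3: PC=2 exec 'ADD D, 7'. After: A=0 B=-3 C=0 D=7 ZF=0 PC=3
Step 4: PC=3 exec 'MUL C, D'. After: A=0 B=-3 C=0 D=7 ZF=1 PC=4
Step 5: PC=4 exec 'MOV C, 7'. After: A=0 B=-3 C=7 D=7 ZF=1 PC=5
Step 6: PC=5 exec 'HALT'. After: A=0 B=-3 C=7 D=7 ZF=1 PC=5 HALTED

Answer: 0 -3 7 7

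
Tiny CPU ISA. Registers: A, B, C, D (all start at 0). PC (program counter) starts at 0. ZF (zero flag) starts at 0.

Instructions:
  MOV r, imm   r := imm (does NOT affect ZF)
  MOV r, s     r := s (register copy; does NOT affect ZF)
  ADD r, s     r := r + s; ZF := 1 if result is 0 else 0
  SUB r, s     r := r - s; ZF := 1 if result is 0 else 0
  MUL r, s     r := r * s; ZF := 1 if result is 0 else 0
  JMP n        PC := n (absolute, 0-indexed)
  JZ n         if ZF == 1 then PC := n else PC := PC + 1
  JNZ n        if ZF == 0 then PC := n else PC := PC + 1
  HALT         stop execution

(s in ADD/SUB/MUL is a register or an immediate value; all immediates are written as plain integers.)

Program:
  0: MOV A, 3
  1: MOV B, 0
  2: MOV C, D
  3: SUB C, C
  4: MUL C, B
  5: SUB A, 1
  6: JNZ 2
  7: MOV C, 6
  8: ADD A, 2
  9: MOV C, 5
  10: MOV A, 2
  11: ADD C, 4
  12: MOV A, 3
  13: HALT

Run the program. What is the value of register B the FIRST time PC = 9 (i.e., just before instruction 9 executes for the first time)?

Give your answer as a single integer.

Step 1: PC=0 exec 'MOV A, 3'. After: A=3 B=0 C=0 D=0 ZF=0 PC=1
Step 2: PC=1 exec 'MOV B, 0'. After: A=3 B=0 C=0 D=0 ZF=0 PC=2
Step 3: PC=2 exec 'MOV C, D'. After: A=3 B=0 C=0 D=0 ZF=0 PC=3
Step 4: PC=3 exec 'SUB C, C'. After: A=3 B=0 C=0 D=0 ZF=1 PC=4
Step 5: PC=4 exec 'MUL C, B'. After: A=3 B=0 C=0 D=0 ZF=1 PC=5
Step 6: PC=5 exec 'SUB A, 1'. After: A=2 B=0 C=0 D=0 ZF=0 PC=6
Step 7: PC=6 exec 'JNZ 2'. After: A=2 B=0 C=0 D=0 ZF=0 PC=2
Step 8: PC=2 exec 'MOV C, D'. After: A=2 B=0 C=0 D=0 ZF=0 PC=3
Step 9: PC=3 exec 'SUB C, C'. After: A=2 B=0 C=0 D=0 ZF=1 PC=4
Step 10: PC=4 exec 'MUL C, B'. After: A=2 B=0 C=0 D=0 ZF=1 PC=5
Step 11: PC=5 exec 'SUB A, 1'. After: A=1 B=0 C=0 D=0 ZF=0 PC=6
Step 12: PC=6 exec 'JNZ 2'. After: A=1 B=0 C=0 D=0 ZF=0 PC=2
Step 13: PC=2 exec 'MOV C, D'. After: A=1 B=0 C=0 D=0 ZF=0 PC=3
Step 14: PC=3 exec 'SUB C, C'. After: A=1 B=0 C=0 D=0 ZF=1 PC=4
Step 15: PC=4 exec 'MUL C, B'. After: A=1 B=0 C=0 D=0 ZF=1 PC=5
Step 16: PC=5 exec 'SUB A, 1'. After: A=0 B=0 C=0 D=0 ZF=1 PC=6
Step 17: PC=6 exec 'JNZ 2'. After: A=0 B=0 C=0 D=0 ZF=1 PC=7
Step 18: PC=7 exec 'MOV C, 6'. After: A=0 B=0 C=6 D=0 ZF=1 PC=8
Step 19: PC=8 exec 'ADD A, 2'. After: A=2 B=0 C=6 D=0 ZF=0 PC=9
First time PC=9: B=0

0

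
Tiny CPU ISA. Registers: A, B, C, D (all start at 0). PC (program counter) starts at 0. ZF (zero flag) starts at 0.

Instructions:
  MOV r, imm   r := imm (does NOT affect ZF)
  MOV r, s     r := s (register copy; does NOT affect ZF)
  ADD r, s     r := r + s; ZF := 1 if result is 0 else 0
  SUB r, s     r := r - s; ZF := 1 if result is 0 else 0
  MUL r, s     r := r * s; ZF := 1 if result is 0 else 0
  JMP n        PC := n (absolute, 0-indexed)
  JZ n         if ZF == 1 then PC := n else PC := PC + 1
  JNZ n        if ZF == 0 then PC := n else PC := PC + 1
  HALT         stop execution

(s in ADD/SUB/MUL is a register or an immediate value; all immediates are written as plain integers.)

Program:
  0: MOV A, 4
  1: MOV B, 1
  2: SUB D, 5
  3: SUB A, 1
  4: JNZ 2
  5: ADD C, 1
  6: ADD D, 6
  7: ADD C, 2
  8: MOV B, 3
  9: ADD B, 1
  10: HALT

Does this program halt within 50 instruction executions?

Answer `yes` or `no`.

Step 1: PC=0 exec 'MOV A, 4'. After: A=4 B=0 C=0 D=0 ZF=0 PC=1
Step 2: PC=1 exec 'MOV B, 1'. After: A=4 B=1 C=0 D=0 ZF=0 PC=2
Step 3: PC=2 exec 'SUB D, 5'. After: A=4 B=1 C=0 D=-5 ZF=0 PC=3
Step 4: PC=3 exec 'SUB A, 1'. After: A=3 B=1 C=0 D=-5 ZF=0 PC=4
Step 5: PC=4 exec 'JNZ 2'. After: A=3 B=1 C=0 D=-5 ZF=0 PC=2
Step 6: PC=2 exec 'SUB D, 5'. After: A=3 B=1 C=0 D=-10 ZF=0 PC=3
Step 7: PC=3 exec 'SUB A, 1'. After: A=2 B=1 C=0 D=-10 ZF=0 PC=4
Step 8: PC=4 exec 'JNZ 2'. After: A=2 B=1 C=0 D=-10 ZF=0 PC=2
Step 9: PC=2 exec 'SUB D, 5'. After: A=2 B=1 C=0 D=-15 ZF=0 PC=3
Step 10: PC=3 exec 'SUB A, 1'. After: A=1 B=1 C=0 D=-15 ZF=0 PC=4
Step 11: PC=4 exec 'JNZ 2'. After: A=1 B=1 C=0 D=-15 ZF=0 PC=2
Step 12: PC=2 exec 'SUB D, 5'. After: A=1 B=1 C=0 D=-20 ZF=0 PC=3
Step 13: PC=3 exec 'SUB A, 1'. After: A=0 B=1 C=0 D=-20 ZF=1 PC=4
Step 14: PC=4 exec 'JNZ 2'. After: A=0 B=1 C=0 D=-20 ZF=1 PC=5
Step 15: PC=5 exec 'ADD C, 1'. After: A=0 B=1 C=1 D=-20 ZF=0 PC=6
Step 16: PC=6 exec 'ADD D, 6'. After: A=0 B=1 C=1 D=-14 ZF=0 PC=7
Step 17: PC=7 exec 'ADD C, 2'. After: A=0 B=1 C=3 D=-14 ZF=0 PC=8
Step 18: PC=8 exec 'MOV B, 3'. After: A=0 B=3 C=3 D=-14 ZF=0 PC=9
Step 19: PC=9 exec 'ADD B, 1'. After: A=0 B=4 C=3 D=-14 ZF=0 PC=10
Step 20: PC=10 exec 'HALT'. After: A=0 B=4 C=3 D=-14 ZF=0 PC=10 HALTED

Answer: yes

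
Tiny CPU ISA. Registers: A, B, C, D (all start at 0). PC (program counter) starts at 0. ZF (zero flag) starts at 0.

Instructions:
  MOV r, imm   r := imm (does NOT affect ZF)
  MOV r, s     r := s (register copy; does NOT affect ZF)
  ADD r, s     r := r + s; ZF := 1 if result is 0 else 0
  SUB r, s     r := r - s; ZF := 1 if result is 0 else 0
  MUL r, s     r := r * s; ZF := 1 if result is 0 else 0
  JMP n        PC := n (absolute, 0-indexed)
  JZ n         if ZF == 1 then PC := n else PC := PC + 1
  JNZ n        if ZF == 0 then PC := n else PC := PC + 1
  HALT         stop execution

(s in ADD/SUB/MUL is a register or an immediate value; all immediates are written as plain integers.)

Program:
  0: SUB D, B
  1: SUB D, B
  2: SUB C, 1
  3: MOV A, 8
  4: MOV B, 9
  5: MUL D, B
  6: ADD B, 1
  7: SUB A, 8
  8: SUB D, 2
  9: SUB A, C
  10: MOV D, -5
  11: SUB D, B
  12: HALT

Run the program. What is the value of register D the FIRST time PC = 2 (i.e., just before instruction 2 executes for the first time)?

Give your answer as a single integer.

Step 1: PC=0 exec 'SUB D, B'. After: A=0 B=0 C=0 D=0 ZF=1 PC=1
Step 2: PC=1 exec 'SUB D, B'. After: A=0 B=0 C=0 D=0 ZF=1 PC=2
First time PC=2: D=0

0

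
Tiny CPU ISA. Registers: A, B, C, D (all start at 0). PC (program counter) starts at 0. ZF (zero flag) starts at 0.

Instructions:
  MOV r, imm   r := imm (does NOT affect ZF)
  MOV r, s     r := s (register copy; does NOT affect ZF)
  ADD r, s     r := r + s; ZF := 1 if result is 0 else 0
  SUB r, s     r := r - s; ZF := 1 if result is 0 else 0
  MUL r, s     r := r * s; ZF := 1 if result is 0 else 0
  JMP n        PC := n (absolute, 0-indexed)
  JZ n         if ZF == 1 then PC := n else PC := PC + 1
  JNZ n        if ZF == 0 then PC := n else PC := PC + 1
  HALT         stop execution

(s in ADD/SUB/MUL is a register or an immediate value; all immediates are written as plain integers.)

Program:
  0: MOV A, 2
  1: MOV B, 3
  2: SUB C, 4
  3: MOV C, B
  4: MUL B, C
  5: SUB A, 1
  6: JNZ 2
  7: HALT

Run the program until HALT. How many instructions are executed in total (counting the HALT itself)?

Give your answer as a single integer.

Step 1: PC=0 exec 'MOV A, 2'. After: A=2 B=0 C=0 D=0 ZF=0 PC=1
Step 2: PC=1 exec 'MOV B, 3'. After: A=2 B=3 C=0 D=0 ZF=0 PC=2
Step 3: PC=2 exec 'SUB C, 4'. After: A=2 B=3 C=-4 D=0 ZF=0 PC=3
Step 4: PC=3 exec 'MOV C, B'. After: A=2 B=3 C=3 D=0 ZF=0 PC=4
Step 5: PC=4 exec 'MUL B, C'. After: A=2 B=9 C=3 D=0 ZF=0 PC=5
Step 6: PC=5 exec 'SUB A, 1'. After: A=1 B=9 C=3 D=0 ZF=0 PC=6
Step 7: PC=6 exec 'JNZ 2'. After: A=1 B=9 C=3 D=0 ZF=0 PC=2
Step 8: PC=2 exec 'SUB C, 4'. After: A=1 B=9 C=-1 D=0 ZF=0 PC=3
Step 9: PC=3 exec 'MOV C, B'. After: A=1 B=9 C=9 D=0 ZF=0 PC=4
Step 10: PC=4 exec 'MUL B, C'. After: A=1 B=81 C=9 D=0 ZF=0 PC=5
Step 11: PC=5 exec 'SUB A, 1'. After: A=0 B=81 C=9 D=0 ZF=1 PC=6
Step 12: PC=6 exec 'JNZ 2'. After: A=0 B=81 C=9 D=0 ZF=1 PC=7
Step 13: PC=7 exec 'HALT'. After: A=0 B=81 C=9 D=0 ZF=1 PC=7 HALTED
Total instructions executed: 13

Answer: 13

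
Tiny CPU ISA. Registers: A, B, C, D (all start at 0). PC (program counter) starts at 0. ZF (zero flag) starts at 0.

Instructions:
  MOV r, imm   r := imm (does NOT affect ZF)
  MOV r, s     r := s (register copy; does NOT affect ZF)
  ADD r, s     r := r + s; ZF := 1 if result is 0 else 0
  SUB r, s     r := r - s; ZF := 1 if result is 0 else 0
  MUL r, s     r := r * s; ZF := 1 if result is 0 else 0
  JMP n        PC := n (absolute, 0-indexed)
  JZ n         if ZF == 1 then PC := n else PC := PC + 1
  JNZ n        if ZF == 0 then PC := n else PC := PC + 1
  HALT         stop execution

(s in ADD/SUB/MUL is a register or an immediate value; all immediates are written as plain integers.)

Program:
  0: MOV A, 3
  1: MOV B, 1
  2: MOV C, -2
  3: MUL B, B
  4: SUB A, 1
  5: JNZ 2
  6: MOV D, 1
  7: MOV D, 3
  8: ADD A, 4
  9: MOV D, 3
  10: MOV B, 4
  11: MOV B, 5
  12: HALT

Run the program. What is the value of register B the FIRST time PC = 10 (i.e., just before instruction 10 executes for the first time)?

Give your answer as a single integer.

Step 1: PC=0 exec 'MOV A, 3'. After: A=3 B=0 C=0 D=0 ZF=0 PC=1
Step 2: PC=1 exec 'MOV B, 1'. After: A=3 B=1 C=0 D=0 ZF=0 PC=2
Step 3: PC=2 exec 'MOV C, -2'. After: A=3 B=1 C=-2 D=0 ZF=0 PC=3
Step 4: PC=3 exec 'MUL B, B'. After: A=3 B=1 C=-2 D=0 ZF=0 PC=4
Step 5: PC=4 exec 'SUB A, 1'. After: A=2 B=1 C=-2 D=0 ZF=0 PC=5
Step 6: PC=5 exec 'JNZ 2'. After: A=2 B=1 C=-2 D=0 ZF=0 PC=2
Step 7: PC=2 exec 'MOV C, -2'. After: A=2 B=1 C=-2 D=0 ZF=0 PC=3
Step 8: PC=3 exec 'MUL B, B'. After: A=2 B=1 C=-2 D=0 ZF=0 PC=4
Step 9: PC=4 exec 'SUB A, 1'. After: A=1 B=1 C=-2 D=0 ZF=0 PC=5
Step 10: PC=5 exec 'JNZ 2'. After: A=1 B=1 C=-2 D=0 ZF=0 PC=2
Step 11: PC=2 exec 'MOV C, -2'. After: A=1 B=1 C=-2 D=0 ZF=0 PC=3
Step 12: PC=3 exec 'MUL B, B'. After: A=1 B=1 C=-2 D=0 ZF=0 PC=4
Step 13: PC=4 exec 'SUB A, 1'. After: A=0 B=1 C=-2 D=0 ZF=1 PC=5
Step 14: PC=5 exec 'JNZ 2'. After: A=0 B=1 C=-2 D=0 ZF=1 PC=6
Step 15: PC=6 exec 'MOV D, 1'. After: A=0 B=1 C=-2 D=1 ZF=1 PC=7
Step 16: PC=7 exec 'MOV D, 3'. After: A=0 B=1 C=-2 D=3 ZF=1 PC=8
Step 17: PC=8 exec 'ADD A, 4'. After: A=4 B=1 C=-2 D=3 ZF=0 PC=9
Step 18: PC=9 exec 'MOV D, 3'. After: A=4 B=1 C=-2 D=3 ZF=0 PC=10
First time PC=10: B=1

1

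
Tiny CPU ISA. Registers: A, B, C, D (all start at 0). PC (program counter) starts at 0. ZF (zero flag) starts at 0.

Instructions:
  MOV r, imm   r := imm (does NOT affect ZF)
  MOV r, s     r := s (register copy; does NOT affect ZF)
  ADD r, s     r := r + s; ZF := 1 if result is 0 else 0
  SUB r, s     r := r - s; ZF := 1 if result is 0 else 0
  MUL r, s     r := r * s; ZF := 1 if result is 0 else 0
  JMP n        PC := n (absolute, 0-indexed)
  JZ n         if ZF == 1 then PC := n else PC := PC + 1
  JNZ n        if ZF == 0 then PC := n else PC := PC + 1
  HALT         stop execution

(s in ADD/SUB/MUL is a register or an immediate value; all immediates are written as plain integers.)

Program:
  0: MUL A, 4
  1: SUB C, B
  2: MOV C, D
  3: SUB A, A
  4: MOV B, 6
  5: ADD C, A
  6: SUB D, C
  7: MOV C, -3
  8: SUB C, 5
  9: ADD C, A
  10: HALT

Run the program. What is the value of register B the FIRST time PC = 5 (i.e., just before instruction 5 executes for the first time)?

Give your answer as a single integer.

Step 1: PC=0 exec 'MUL A, 4'. After: A=0 B=0 C=0 D=0 ZF=1 PC=1
Step 2: PC=1 exec 'SUB C, B'. After: A=0 B=0 C=0 D=0 ZF=1 PC=2
Step 3: PC=2 exec 'MOV C, D'. After: A=0 B=0 C=0 D=0 ZF=1 PC=3
Step 4: PC=3 exec 'SUB A, A'. After: A=0 B=0 C=0 D=0 ZF=1 PC=4
Step 5: PC=4 exec 'MOV B, 6'. After: A=0 B=6 C=0 D=0 ZF=1 PC=5
First time PC=5: B=6

6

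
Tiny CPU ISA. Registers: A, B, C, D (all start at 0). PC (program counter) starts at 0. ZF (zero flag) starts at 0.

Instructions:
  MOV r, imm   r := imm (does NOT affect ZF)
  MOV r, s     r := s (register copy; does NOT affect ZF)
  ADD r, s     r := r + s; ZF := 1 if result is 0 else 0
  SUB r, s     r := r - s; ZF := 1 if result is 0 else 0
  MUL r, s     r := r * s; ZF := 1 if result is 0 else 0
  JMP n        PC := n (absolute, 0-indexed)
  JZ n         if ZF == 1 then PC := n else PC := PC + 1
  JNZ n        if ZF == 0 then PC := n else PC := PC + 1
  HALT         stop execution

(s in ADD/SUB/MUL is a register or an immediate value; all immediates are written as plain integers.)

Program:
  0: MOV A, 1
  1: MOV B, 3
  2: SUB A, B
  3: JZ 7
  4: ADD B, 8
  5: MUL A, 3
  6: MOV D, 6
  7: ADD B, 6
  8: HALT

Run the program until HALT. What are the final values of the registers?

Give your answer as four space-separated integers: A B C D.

Answer: -6 17 0 6

Derivation:
Step 1: PC=0 exec 'MOV A, 1'. After: A=1 B=0 C=0 D=0 ZF=0 PC=1
Step 2: PC=1 exec 'MOV B, 3'. After: A=1 B=3 C=0 D=0 ZF=0 PC=2
Step 3: PC=2 exec 'SUB A, B'. After: A=-2 B=3 C=0 D=0 ZF=0 PC=3
Step 4: PC=3 exec 'JZ 7'. After: A=-2 B=3 C=0 D=0 ZF=0 PC=4
Step 5: PC=4 exec 'ADD B, 8'. After: A=-2 B=11 C=0 D=0 ZF=0 PC=5
Step 6: PC=5 exec 'MUL A, 3'. After: A=-6 B=11 C=0 D=0 ZF=0 PC=6
Step 7: PC=6 exec 'MOV D, 6'. After: A=-6 B=11 C=0 D=6 ZF=0 PC=7
Step 8: PC=7 exec 'ADD B, 6'. After: A=-6 B=17 C=0 D=6 ZF=0 PC=8
Step 9: PC=8 exec 'HALT'. After: A=-6 B=17 C=0 D=6 ZF=0 PC=8 HALTED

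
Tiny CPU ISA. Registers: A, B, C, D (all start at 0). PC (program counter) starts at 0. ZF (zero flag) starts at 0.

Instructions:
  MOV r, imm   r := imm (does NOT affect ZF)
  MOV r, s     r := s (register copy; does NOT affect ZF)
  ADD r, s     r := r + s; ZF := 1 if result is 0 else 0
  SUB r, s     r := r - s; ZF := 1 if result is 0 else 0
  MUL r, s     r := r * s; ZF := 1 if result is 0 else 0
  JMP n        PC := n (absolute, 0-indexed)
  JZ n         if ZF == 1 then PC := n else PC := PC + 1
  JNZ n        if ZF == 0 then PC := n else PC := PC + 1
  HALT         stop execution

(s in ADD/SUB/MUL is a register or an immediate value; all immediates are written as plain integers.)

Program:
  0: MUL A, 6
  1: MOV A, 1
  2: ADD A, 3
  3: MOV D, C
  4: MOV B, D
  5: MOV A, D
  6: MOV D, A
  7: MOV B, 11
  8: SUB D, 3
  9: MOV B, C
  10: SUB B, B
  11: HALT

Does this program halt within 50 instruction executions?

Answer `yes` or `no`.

Step 1: PC=0 exec 'MUL A, 6'. After: A=0 B=0 C=0 D=0 ZF=1 PC=1
Step 2: PC=1 exec 'MOV A, 1'. After: A=1 B=0 C=0 D=0 ZF=1 PC=2
Step 3: PC=2 exec 'ADD A, 3'. After: A=4 B=0 C=0 D=0 ZF=0 PC=3
Step 4: PC=3 exec 'MOV D, C'. After: A=4 B=0 C=0 D=0 ZF=0 PC=4
Step 5: PC=4 exec 'MOV B, D'. After: A=4 B=0 C=0 D=0 ZF=0 PC=5
Step 6: PC=5 exec 'MOV A, D'. After: A=0 B=0 C=0 D=0 ZF=0 PC=6
Step 7: PC=6 exec 'MOV D, A'. After: A=0 B=0 C=0 D=0 ZF=0 PC=7
Step 8: PC=7 exec 'MOV B, 11'. After: A=0 B=11 C=0 D=0 ZF=0 PC=8
Step 9: PC=8 exec 'SUB D, 3'. After: A=0 B=11 C=0 D=-3 ZF=0 PC=9
Step 10: PC=9 exec 'MOV B, C'. After: A=0 B=0 C=0 D=-3 ZF=0 PC=10
Step 11: PC=10 exec 'SUB B, B'. After: A=0 B=0 C=0 D=-3 ZF=1 PC=11
Step 12: PC=11 exec 'HALT'. After: A=0 B=0 C=0 D=-3 ZF=1 PC=11 HALTED

Answer: yes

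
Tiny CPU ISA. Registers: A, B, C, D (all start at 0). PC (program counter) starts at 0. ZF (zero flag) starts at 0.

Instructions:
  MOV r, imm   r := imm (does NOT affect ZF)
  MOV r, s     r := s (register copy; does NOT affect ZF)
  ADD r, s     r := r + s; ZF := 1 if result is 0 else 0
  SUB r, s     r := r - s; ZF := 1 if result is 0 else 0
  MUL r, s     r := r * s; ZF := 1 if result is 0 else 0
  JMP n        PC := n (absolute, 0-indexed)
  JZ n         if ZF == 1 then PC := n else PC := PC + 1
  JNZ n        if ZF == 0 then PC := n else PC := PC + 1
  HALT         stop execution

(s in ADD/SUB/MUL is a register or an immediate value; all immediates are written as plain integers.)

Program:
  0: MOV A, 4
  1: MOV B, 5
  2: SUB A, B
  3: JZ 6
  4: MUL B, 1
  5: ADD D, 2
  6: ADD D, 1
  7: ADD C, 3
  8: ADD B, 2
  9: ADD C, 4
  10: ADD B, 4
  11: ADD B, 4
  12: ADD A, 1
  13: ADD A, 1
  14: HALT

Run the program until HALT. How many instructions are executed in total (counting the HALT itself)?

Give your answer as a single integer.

Step 1: PC=0 exec 'MOV A, 4'. After: A=4 B=0 C=0 D=0 ZF=0 PC=1
Step 2: PC=1 exec 'MOV B, 5'. After: A=4 B=5 C=0 D=0 ZF=0 PC=2
Step 3: PC=2 exec 'SUB A, B'. After: A=-1 B=5 C=0 D=0 ZF=0 PC=3
Step 4: PC=3 exec 'JZ 6'. After: A=-1 B=5 C=0 D=0 ZF=0 PC=4
Step 5: PC=4 exec 'MUL B, 1'. After: A=-1 B=5 C=0 D=0 ZF=0 PC=5
Step 6: PC=5 exec 'ADD D, 2'. After: A=-1 B=5 C=0 D=2 ZF=0 PC=6
Step 7: PC=6 exec 'ADD D, 1'. After: A=-1 B=5 C=0 D=3 ZF=0 PC=7
Step 8: PC=7 exec 'ADD C, 3'. After: A=-1 B=5 C=3 D=3 ZF=0 PC=8
Step 9: PC=8 exec 'ADD B, 2'. After: A=-1 B=7 C=3 D=3 ZF=0 PC=9
Step 10: PC=9 exec 'ADD C, 4'. After: A=-1 B=7 C=7 D=3 ZF=0 PC=10
Step 11: PC=10 exec 'ADD B, 4'. After: A=-1 B=11 C=7 D=3 ZF=0 PC=11
Step 12: PC=11 exec 'ADD B, 4'. After: A=-1 B=15 C=7 D=3 ZF=0 PC=12
Step 13: PC=12 exec 'ADD A, 1'. After: A=0 B=15 C=7 D=3 ZF=1 PC=13
Step 14: PC=13 exec 'ADD A, 1'. After: A=1 B=15 C=7 D=3 ZF=0 PC=14
Step 15: PC=14 exec 'HALT'. After: A=1 B=15 C=7 D=3 ZF=0 PC=14 HALTED
Total instructions executed: 15

Answer: 15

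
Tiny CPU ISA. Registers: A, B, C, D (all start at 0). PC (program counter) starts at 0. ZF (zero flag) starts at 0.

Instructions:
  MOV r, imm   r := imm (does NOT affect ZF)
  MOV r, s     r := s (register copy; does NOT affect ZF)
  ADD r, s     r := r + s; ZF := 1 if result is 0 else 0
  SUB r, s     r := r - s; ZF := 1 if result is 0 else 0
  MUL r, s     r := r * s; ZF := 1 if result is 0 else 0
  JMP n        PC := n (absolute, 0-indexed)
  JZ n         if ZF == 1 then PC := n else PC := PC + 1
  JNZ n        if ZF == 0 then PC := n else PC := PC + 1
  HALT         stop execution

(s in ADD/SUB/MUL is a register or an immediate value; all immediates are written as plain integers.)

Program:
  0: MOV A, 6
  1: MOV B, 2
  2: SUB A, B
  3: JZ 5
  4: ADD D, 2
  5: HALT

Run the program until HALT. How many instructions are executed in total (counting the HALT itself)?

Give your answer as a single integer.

Answer: 6

Derivation:
Step 1: PC=0 exec 'MOV A, 6'. After: A=6 B=0 C=0 D=0 ZF=0 PC=1
Step 2: PC=1 exec 'MOV B, 2'. After: A=6 B=2 C=0 D=0 ZF=0 PC=2
Step 3: PC=2 exec 'SUB A, B'. After: A=4 B=2 C=0 D=0 ZF=0 PC=3
Step 4: PC=3 exec 'JZ 5'. After: A=4 B=2 C=0 D=0 ZF=0 PC=4
Step 5: PC=4 exec 'ADD D, 2'. After: A=4 B=2 C=0 D=2 ZF=0 PC=5
Step 6: PC=5 exec 'HALT'. After: A=4 B=2 C=0 D=2 ZF=0 PC=5 HALTED
Total instructions executed: 6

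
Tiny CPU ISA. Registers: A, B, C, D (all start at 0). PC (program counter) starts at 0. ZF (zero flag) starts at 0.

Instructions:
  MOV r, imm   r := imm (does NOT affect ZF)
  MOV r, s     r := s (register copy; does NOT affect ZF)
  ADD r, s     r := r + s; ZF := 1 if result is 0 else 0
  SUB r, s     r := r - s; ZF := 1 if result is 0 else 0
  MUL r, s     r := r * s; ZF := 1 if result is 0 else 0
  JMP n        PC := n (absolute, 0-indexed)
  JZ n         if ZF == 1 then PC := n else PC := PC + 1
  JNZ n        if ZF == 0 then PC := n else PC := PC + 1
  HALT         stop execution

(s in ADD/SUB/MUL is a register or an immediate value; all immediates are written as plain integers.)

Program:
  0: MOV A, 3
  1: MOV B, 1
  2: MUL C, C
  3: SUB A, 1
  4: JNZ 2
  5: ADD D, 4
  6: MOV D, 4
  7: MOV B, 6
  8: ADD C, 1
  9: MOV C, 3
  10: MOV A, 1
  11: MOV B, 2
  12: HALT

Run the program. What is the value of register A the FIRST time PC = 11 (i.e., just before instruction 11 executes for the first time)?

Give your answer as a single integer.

Step 1: PC=0 exec 'MOV A, 3'. After: A=3 B=0 C=0 D=0 ZF=0 PC=1
Step 2: PC=1 exec 'MOV B, 1'. After: A=3 B=1 C=0 D=0 ZF=0 PC=2
Step 3: PC=2 exec 'MUL C, C'. After: A=3 B=1 C=0 D=0 ZF=1 PC=3
Step 4: PC=3 exec 'SUB A, 1'. After: A=2 B=1 C=0 D=0 ZF=0 PC=4
Step 5: PC=4 exec 'JNZ 2'. After: A=2 B=1 C=0 D=0 ZF=0 PC=2
Step 6: PC=2 exec 'MUL C, C'. After: A=2 B=1 C=0 D=0 ZF=1 PC=3
Step 7: PC=3 exec 'SUB A, 1'. After: A=1 B=1 C=0 D=0 ZF=0 PC=4
Step 8: PC=4 exec 'JNZ 2'. After: A=1 B=1 C=0 D=0 ZF=0 PC=2
Step 9: PC=2 exec 'MUL C, C'. After: A=1 B=1 C=0 D=0 ZF=1 PC=3
Step 10: PC=3 exec 'SUB A, 1'. After: A=0 B=1 C=0 D=0 ZF=1 PC=4
Step 11: PC=4 exec 'JNZ 2'. After: A=0 B=1 C=0 D=0 ZF=1 PC=5
Step 12: PC=5 exec 'ADD D, 4'. After: A=0 B=1 C=0 D=4 ZF=0 PC=6
Step 13: PC=6 exec 'MOV D, 4'. After: A=0 B=1 C=0 D=4 ZF=0 PC=7
Step 14: PC=7 exec 'MOV B, 6'. After: A=0 B=6 C=0 D=4 ZF=0 PC=8
Step 15: PC=8 exec 'ADD C, 1'. After: A=0 B=6 C=1 D=4 ZF=0 PC=9
Step 16: PC=9 exec 'MOV C, 3'. After: A=0 B=6 C=3 D=4 ZF=0 PC=10
Step 17: PC=10 exec 'MOV A, 1'. After: A=1 B=6 C=3 D=4 ZF=0 PC=11
First time PC=11: A=1

1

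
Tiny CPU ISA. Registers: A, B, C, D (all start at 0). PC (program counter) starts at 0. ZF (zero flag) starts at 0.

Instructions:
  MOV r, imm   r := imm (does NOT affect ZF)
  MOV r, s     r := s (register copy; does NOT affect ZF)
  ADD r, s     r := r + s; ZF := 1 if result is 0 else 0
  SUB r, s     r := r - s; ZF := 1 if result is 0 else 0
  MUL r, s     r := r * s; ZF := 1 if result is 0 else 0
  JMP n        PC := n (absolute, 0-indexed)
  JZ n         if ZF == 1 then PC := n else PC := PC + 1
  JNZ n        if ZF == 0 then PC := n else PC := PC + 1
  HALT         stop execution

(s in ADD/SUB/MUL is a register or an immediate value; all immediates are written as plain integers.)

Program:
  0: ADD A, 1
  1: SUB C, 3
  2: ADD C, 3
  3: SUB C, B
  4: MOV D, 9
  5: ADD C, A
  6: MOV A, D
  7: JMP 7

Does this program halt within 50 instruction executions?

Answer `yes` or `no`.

Answer: no

Derivation:
Step 1: PC=0 exec 'ADD A, 1'. After: A=1 B=0 C=0 D=0 ZF=0 PC=1
Step 2: PC=1 exec 'SUB C, 3'. After: A=1 B=0 C=-3 D=0 ZF=0 PC=2
Step 3: PC=2 exec 'ADD C, 3'. After: A=1 B=0 C=0 D=0 ZF=1 PC=3
Step 4: PC=3 exec 'SUB C, B'. After: A=1 B=0 C=0 D=0 ZF=1 PC=4
Step 5: PC=4 exec 'MOV D, 9'. After: A=1 B=0 C=0 D=9 ZF=1 PC=5
Step 6: PC=5 exec 'ADD C, A'. After: A=1 B=0 C=1 D=9 ZF=0 PC=6
Step 7: PC=6 exec 'MOV A, D'. After: A=9 B=0 C=1 D=9 ZF=0 PC=7
Step 8: PC=7 exec 'JMP 7'. After: A=9 B=0 C=1 D=9 ZF=0 PC=7
State after step 8 equals state after step 7: the program is in a cycle of length 1 and will never halt.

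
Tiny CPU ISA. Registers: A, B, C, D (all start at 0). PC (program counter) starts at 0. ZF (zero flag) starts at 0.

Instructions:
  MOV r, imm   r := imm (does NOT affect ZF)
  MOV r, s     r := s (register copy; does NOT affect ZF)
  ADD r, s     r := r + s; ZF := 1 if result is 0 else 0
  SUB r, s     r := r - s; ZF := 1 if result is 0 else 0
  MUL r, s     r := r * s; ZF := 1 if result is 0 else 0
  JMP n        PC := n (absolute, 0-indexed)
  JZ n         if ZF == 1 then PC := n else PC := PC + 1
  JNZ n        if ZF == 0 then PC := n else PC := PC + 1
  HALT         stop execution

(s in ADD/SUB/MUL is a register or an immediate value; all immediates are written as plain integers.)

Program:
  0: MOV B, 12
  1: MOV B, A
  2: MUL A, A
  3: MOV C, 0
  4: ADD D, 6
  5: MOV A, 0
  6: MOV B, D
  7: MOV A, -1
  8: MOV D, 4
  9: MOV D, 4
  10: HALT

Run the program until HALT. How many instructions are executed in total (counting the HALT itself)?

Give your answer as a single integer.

Step 1: PC=0 exec 'MOV B, 12'. After: A=0 B=12 C=0 D=0 ZF=0 PC=1
Step 2: PC=1 exec 'MOV B, A'. After: A=0 B=0 C=0 D=0 ZF=0 PC=2
Step 3: PC=2 exec 'MUL A, A'. After: A=0 B=0 C=0 D=0 ZF=1 PC=3
Step 4: PC=3 exec 'MOV C, 0'. After: A=0 B=0 C=0 D=0 ZF=1 PC=4
Step 5: PC=4 exec 'ADD D, 6'. After: A=0 B=0 C=0 D=6 ZF=0 PC=5
Step 6: PC=5 exec 'MOV A, 0'. After: A=0 B=0 C=0 D=6 ZF=0 PC=6
Step 7: PC=6 exec 'MOV B, D'. After: A=0 B=6 C=0 D=6 ZF=0 PC=7
Step 8: PC=7 exec 'MOV A, -1'. After: A=-1 B=6 C=0 D=6 ZF=0 PC=8
Step 9: PC=8 exec 'MOV D, 4'. After: A=-1 B=6 C=0 D=4 ZF=0 PC=9
Step 10: PC=9 exec 'MOV D, 4'. After: A=-1 B=6 C=0 D=4 ZF=0 PC=10
Step 11: PC=10 exec 'HALT'. After: A=-1 B=6 C=0 D=4 ZF=0 PC=10 HALTED
Total instructions executed: 11

Answer: 11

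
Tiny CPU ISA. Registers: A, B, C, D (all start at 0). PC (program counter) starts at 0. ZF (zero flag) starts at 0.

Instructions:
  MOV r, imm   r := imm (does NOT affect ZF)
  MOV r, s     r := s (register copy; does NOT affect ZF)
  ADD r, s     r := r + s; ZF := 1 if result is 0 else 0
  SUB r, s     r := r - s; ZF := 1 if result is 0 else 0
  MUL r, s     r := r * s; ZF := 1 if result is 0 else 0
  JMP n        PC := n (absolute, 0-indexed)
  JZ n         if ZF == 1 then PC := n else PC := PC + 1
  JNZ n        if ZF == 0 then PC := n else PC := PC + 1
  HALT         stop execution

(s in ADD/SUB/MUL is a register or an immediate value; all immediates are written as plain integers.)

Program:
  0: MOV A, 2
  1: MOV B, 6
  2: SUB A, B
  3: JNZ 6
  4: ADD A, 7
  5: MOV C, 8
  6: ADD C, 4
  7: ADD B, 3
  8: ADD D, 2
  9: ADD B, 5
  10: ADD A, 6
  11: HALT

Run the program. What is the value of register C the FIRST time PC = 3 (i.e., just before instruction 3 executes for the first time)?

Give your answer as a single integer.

Step 1: PC=0 exec 'MOV A, 2'. After: A=2 B=0 C=0 D=0 ZF=0 PC=1
Step 2: PC=1 exec 'MOV B, 6'. After: A=2 B=6 C=0 D=0 ZF=0 PC=2
Step 3: PC=2 exec 'SUB A, B'. After: A=-4 B=6 C=0 D=0 ZF=0 PC=3
First time PC=3: C=0

0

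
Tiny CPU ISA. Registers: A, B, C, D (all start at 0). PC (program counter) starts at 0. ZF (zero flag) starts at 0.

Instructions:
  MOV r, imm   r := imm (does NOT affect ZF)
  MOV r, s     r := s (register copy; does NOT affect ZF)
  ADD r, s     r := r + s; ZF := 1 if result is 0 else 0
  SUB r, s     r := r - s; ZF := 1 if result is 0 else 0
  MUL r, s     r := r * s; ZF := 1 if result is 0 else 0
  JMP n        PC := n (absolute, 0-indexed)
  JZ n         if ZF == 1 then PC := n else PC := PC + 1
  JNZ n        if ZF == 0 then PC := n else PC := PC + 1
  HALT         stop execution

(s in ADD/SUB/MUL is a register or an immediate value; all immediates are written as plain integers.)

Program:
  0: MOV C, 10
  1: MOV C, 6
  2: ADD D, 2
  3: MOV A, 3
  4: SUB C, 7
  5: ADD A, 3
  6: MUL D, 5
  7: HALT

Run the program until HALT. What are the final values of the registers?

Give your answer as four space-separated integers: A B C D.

Answer: 6 0 -1 10

Derivation:
Step 1: PC=0 exec 'MOV C, 10'. After: A=0 B=0 C=10 D=0 ZF=0 PC=1
Step 2: PC=1 exec 'MOV C, 6'. After: A=0 B=0 C=6 D=0 ZF=0 PC=2
Step 3: PC=2 exec 'ADD D, 2'. After: A=0 B=0 C=6 D=2 ZF=0 PC=3
Step 4: PC=3 exec 'MOV A, 3'. After: A=3 B=0 C=6 D=2 ZF=0 PC=4
Step 5: PC=4 exec 'SUB C, 7'. After: A=3 B=0 C=-1 D=2 ZF=0 PC=5
Step 6: PC=5 exec 'ADD A, 3'. After: A=6 B=0 C=-1 D=2 ZF=0 PC=6
Step 7: PC=6 exec 'MUL D, 5'. After: A=6 B=0 C=-1 D=10 ZF=0 PC=7
Step 8: PC=7 exec 'HALT'. After: A=6 B=0 C=-1 D=10 ZF=0 PC=7 HALTED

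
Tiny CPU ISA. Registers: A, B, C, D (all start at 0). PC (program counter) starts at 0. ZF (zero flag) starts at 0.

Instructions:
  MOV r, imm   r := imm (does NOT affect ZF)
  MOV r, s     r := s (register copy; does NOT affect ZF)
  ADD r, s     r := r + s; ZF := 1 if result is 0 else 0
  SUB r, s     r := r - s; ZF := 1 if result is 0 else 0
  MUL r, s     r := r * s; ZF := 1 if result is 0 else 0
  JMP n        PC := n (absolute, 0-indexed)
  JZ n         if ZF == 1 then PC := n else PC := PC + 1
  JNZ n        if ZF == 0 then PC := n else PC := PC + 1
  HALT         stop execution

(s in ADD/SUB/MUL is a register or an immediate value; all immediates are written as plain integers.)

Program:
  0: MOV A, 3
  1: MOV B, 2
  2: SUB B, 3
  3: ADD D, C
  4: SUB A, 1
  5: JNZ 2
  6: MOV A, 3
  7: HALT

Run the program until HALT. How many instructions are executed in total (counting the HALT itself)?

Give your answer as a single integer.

Step 1: PC=0 exec 'MOV A, 3'. After: A=3 B=0 C=0 D=0 ZF=0 PC=1
Step 2: PC=1 exec 'MOV B, 2'. After: A=3 B=2 C=0 D=0 ZF=0 PC=2
Step 3: PC=2 exec 'SUB B, 3'. After: A=3 B=-1 C=0 D=0 ZF=0 PC=3
Step 4: PC=3 exec 'ADD D, C'. After: A=3 B=-1 C=0 D=0 ZF=1 PC=4
Step 5: PC=4 exec 'SUB A, 1'. After: A=2 B=-1 C=0 D=0 ZF=0 PC=5
Step 6: PC=5 exec 'JNZ 2'. After: A=2 B=-1 C=0 D=0 ZF=0 PC=2
Step 7: PC=2 exec 'SUB B, 3'. After: A=2 B=-4 C=0 D=0 ZF=0 PC=3
Step 8: PC=3 exec 'ADD D, C'. After: A=2 B=-4 C=0 D=0 ZF=1 PC=4
Step 9: PC=4 exec 'SUB A, 1'. After: A=1 B=-4 C=0 D=0 ZF=0 PC=5
Step 10: PC=5 exec 'JNZ 2'. After: A=1 B=-4 C=0 D=0 ZF=0 PC=2
Step 11: PC=2 exec 'SUB B, 3'. After: A=1 B=-7 C=0 D=0 ZF=0 PC=3
Step 12: PC=3 exec 'ADD D, C'. After: A=1 B=-7 C=0 D=0 ZF=1 PC=4
Step 13: PC=4 exec 'SUB A, 1'. After: A=0 B=-7 C=0 D=0 ZF=1 PC=5
Step 14: PC=5 exec 'JNZ 2'. After: A=0 B=-7 C=0 D=0 ZF=1 PC=6
Step 15: PC=6 exec 'MOV A, 3'. After: A=3 B=-7 C=0 D=0 ZF=1 PC=7
Step 16: PC=7 exec 'HALT'. After: A=3 B=-7 C=0 D=0 ZF=1 PC=7 HALTED
Total instructions executed: 16

Answer: 16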